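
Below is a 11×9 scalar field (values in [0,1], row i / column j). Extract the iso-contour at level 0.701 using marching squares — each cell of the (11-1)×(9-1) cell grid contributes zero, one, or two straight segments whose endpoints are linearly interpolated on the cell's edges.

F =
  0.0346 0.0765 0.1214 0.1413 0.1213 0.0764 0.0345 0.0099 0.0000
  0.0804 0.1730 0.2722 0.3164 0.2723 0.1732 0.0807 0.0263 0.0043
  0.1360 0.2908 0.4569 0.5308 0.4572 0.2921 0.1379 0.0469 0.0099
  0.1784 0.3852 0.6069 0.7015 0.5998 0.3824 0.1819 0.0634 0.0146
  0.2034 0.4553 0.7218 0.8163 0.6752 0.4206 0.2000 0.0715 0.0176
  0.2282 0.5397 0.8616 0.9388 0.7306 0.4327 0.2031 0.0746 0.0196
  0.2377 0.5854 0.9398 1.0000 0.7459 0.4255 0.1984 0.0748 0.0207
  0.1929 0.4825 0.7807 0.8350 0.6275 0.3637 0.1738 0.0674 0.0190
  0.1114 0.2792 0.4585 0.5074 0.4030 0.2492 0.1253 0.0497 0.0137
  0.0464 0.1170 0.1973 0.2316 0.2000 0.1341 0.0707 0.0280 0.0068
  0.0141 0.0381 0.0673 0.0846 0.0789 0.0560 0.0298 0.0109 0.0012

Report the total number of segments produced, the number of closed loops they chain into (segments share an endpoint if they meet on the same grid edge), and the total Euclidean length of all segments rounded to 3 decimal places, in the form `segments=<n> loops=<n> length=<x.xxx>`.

cell (2,2): code 0100 → (2.997,3.000)–(3.000,2.995)
cell (2,3): code 1000 → (3.000,3.005)–(2.997,3.000)
cell (3,1): code 0100 → (3.819,2.000)–(4.000,1.922)
cell (3,2): code 1110 → (3.000,2.995)–(3.819,2.000)
cell (3,3): code 1001 → (4.000,3.817)–(3.000,3.005)
cell (4,1): code 0110 → (4.000,1.922)–(5.000,1.501)
cell (4,3): code 1101 → (4.466,4.000)–(4.000,3.817)
cell (4,4): code 1000 → (5.000,4.099)–(4.466,4.000)
cell (5,1): code 0110 → (5.000,1.501)–(6.000,1.326)
cell (5,4): code 1001 → (6.000,4.140)–(5.000,4.099)
cell (6,1): code 0110 → (6.000,1.326)–(7.000,1.733)
cell (6,3): code 1011 → (7.000,3.646)–(6.379,4.000)
cell (6,4): code 0001 → (6.379,4.000)–(6.000,4.140)
cell (7,1): code 0010 → (7.000,1.733)–(7.247,2.000)
cell (7,2): code 0011 → (7.247,2.000)–(7.409,3.000)
cell (7,3): code 0001 → (7.409,3.000)–(7.000,3.646)
total: 16 segments, chained into 1 closed loop(s), length Σ = 11.270495

segments=16 loops=1 length=11.270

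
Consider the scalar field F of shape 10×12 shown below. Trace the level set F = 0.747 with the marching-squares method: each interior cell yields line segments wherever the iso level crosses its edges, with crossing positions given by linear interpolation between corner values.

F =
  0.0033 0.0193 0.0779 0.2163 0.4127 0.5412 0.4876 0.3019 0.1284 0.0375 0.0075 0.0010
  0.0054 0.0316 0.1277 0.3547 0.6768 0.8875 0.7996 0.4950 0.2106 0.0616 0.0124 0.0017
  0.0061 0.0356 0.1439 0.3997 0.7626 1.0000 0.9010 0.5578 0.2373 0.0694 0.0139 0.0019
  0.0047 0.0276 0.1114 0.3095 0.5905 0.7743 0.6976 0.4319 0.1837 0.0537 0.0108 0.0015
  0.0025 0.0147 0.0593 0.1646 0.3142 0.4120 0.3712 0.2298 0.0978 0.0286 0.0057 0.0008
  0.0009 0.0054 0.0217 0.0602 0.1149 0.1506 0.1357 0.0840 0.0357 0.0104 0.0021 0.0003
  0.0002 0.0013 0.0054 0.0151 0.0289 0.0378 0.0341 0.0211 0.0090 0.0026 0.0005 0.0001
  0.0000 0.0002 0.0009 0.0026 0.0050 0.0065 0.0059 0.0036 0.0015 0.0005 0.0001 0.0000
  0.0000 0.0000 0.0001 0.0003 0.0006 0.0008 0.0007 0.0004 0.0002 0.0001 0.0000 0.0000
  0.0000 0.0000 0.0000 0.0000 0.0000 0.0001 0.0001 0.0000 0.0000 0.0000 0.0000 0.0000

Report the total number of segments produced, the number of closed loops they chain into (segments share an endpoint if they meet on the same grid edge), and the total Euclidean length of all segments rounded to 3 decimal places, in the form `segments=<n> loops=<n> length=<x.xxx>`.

segments=12 loops=1 length=7.602

cell (0,4): code 0100 → (0.594,5.000)–(1.000,4.333)
cell (0,5): code 1100 → (0.831,6.000)–(0.594,5.000)
cell (0,6): code 1000 → (1.000,6.173)–(0.831,6.000)
cell (1,3): code 0100 → (1.818,4.000)–(2.000,3.957)
cell (1,4): code 1110 → (1.000,4.333)–(1.818,4.000)
cell (1,6): code 1001 → (2.000,6.449)–(1.000,6.173)
cell (2,3): code 0010 → (2.000,3.957)–(2.091,4.000)
cell (2,4): code 0111 → (2.091,4.000)–(3.000,4.851)
cell (2,5): code 1011 → (3.000,5.356)–(2.757,6.000)
cell (2,6): code 0001 → (2.757,6.000)–(2.000,6.449)
cell (3,4): code 0010 → (3.000,4.851)–(3.075,5.000)
cell (3,5): code 0001 → (3.075,5.000)–(3.000,5.356)
total: 12 segments, chained into 1 closed loop(s), length Σ = 7.602169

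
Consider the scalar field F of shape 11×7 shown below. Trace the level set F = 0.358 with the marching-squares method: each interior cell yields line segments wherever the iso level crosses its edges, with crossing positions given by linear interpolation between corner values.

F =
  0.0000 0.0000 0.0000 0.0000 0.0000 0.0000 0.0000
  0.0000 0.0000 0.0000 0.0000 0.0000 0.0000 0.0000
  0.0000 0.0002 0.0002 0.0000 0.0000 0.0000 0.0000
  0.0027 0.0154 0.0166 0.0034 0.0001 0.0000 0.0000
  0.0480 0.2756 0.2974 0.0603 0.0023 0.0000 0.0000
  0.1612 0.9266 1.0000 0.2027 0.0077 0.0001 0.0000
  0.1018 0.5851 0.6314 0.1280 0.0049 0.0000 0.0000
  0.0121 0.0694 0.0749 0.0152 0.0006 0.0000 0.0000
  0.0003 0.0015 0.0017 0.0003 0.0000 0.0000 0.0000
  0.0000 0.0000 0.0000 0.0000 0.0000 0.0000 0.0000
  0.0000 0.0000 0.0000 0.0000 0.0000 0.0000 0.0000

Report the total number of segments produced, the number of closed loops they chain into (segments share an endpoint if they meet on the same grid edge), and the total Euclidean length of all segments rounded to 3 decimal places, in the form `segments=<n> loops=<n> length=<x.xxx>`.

cell (4,0): code 0100 → (4.127,1.000)–(5.000,0.257)
cell (4,1): code 1100 → (4.086,2.000)–(4.127,1.000)
cell (4,2): code 1000 → (5.000,2.805)–(4.086,2.000)
cell (5,0): code 0110 → (5.000,0.257)–(6.000,0.530)
cell (5,2): code 1001 → (6.000,2.543)–(5.000,2.805)
cell (6,0): code 0010 → (6.000,0.530)–(6.440,1.000)
cell (6,1): code 0011 → (6.440,1.000)–(6.491,2.000)
cell (6,2): code 0001 → (6.491,2.000)–(6.000,2.543)
total: 8 segments, chained into 1 closed loop(s), length Σ = 7.813351

segments=8 loops=1 length=7.813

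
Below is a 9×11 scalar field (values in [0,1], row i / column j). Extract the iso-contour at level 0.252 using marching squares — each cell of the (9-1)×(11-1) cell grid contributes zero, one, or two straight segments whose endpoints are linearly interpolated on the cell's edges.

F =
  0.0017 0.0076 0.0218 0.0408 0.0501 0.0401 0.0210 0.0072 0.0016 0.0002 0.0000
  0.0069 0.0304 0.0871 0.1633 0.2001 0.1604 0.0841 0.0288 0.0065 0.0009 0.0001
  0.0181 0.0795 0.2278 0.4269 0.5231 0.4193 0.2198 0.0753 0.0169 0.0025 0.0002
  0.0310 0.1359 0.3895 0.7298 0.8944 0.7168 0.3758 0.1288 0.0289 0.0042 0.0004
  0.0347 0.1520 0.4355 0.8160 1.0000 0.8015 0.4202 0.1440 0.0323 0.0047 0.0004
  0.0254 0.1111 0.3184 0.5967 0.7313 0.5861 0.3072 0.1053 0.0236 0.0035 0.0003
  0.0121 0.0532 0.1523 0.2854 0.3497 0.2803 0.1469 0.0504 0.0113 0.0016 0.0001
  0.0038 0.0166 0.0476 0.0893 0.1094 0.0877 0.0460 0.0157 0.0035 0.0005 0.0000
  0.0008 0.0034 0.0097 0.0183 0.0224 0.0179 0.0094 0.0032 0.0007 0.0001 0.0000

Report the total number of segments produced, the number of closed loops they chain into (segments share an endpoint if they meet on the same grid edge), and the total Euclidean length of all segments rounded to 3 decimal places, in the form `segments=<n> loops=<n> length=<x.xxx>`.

segments=20 loops=1 length=16.272

cell (1,2): code 0100 → (1.336,3.000)–(2.000,2.122)
cell (1,3): code 1100 → (1.161,4.000)–(1.336,3.000)
cell (1,4): code 1100 → (1.354,5.000)–(1.161,4.000)
cell (1,5): code 1000 → (2.000,5.839)–(1.354,5.000)
cell (2,1): code 0100 → (2.150,2.000)–(3.000,1.458)
cell (2,2): code 1110 → (2.000,2.122)–(2.150,2.000)
cell (2,5): code 1101 → (2.206,6.000)–(2.000,5.839)
cell (2,6): code 1000 → (3.000,6.501)–(2.206,6.000)
cell (3,1): code 0110 → (3.000,1.458)–(4.000,1.353)
cell (3,6): code 1001 → (4.000,6.609)–(3.000,6.501)
cell (4,1): code 0110 → (4.000,1.353)–(5.000,1.680)
cell (4,6): code 1001 → (5.000,6.273)–(4.000,6.609)
cell (5,1): code 0010 → (5.000,1.680)–(5.400,2.000)
cell (5,2): code 0111 → (5.400,2.000)–(6.000,2.749)
cell (5,5): code 1011 → (6.000,5.212)–(5.344,6.000)
cell (5,6): code 0001 → (5.344,6.000)–(5.000,6.273)
cell (6,2): code 0010 → (6.000,2.749)–(6.170,3.000)
cell (6,3): code 0011 → (6.170,3.000)–(6.407,4.000)
cell (6,4): code 0011 → (6.407,4.000)–(6.147,5.000)
cell (6,5): code 0001 → (6.147,5.000)–(6.000,5.212)
total: 20 segments, chained into 1 closed loop(s), length Σ = 16.272336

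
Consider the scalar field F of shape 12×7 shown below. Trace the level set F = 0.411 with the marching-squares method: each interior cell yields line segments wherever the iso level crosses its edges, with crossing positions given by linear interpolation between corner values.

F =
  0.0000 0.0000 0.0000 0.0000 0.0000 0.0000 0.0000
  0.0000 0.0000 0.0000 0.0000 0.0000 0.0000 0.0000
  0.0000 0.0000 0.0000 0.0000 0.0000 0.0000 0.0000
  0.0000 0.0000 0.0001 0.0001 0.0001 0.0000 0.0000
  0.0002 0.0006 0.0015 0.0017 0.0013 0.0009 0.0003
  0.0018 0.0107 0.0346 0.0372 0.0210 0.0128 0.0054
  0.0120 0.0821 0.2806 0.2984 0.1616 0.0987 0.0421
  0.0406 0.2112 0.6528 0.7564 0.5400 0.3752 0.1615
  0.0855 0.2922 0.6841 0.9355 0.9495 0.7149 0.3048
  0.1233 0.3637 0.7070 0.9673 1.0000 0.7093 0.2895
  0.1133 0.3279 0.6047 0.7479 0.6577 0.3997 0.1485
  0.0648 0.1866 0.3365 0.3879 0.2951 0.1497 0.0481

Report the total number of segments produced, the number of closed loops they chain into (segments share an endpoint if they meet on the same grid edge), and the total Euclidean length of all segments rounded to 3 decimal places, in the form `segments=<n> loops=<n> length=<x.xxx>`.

segments=16 loops=1 length=14.720

cell (6,1): code 0100 → (6.350,2.000)–(7.000,1.452)
cell (6,2): code 1100 → (6.246,3.000)–(6.350,2.000)
cell (6,3): code 1100 → (6.659,4.000)–(6.246,3.000)
cell (6,4): code 1000 → (7.000,4.783)–(6.659,4.000)
cell (7,1): code 0110 → (7.000,1.452)–(8.000,1.303)
cell (7,4): code 1101 → (7.105,5.000)–(7.000,4.783)
cell (7,5): code 1000 → (8.000,5.741)–(7.105,5.000)
cell (8,1): code 0110 → (8.000,1.303)–(9.000,1.138)
cell (8,5): code 1001 → (9.000,5.711)–(8.000,5.741)
cell (9,1): code 0110 → (9.000,1.138)–(10.000,1.300)
cell (9,4): code 1011 → (10.000,4.956)–(9.964,5.000)
cell (9,5): code 0001 → (9.964,5.000)–(9.000,5.711)
cell (10,1): code 0010 → (10.000,1.300)–(10.722,2.000)
cell (10,2): code 0011 → (10.722,2.000)–(10.936,3.000)
cell (10,3): code 0011 → (10.936,3.000)–(10.680,4.000)
cell (10,4): code 0001 → (10.680,4.000)–(10.000,4.956)
total: 16 segments, chained into 1 closed loop(s), length Σ = 14.720279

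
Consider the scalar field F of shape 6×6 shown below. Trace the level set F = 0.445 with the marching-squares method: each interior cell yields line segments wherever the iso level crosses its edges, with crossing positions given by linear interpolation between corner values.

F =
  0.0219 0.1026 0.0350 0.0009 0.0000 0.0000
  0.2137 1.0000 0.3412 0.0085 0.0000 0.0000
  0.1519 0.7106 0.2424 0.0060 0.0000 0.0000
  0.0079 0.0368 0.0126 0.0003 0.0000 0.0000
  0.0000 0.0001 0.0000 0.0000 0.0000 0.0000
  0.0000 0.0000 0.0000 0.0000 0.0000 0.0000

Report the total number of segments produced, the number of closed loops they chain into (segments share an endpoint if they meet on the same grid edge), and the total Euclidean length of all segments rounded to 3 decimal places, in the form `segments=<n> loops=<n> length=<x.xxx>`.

segments=6 loops=1 length=5.355

cell (0,0): code 0100 → (0.382,1.000)–(1.000,0.294)
cell (0,1): code 1000 → (1.000,1.842)–(0.382,1.000)
cell (1,0): code 0110 → (1.000,0.294)–(2.000,0.525)
cell (1,1): code 1001 → (2.000,1.567)–(1.000,1.842)
cell (2,0): code 0010 → (2.000,0.525)–(2.394,1.000)
cell (2,1): code 0001 → (2.394,1.000)–(2.000,1.567)
total: 6 segments, chained into 1 closed loop(s), length Σ = 5.355248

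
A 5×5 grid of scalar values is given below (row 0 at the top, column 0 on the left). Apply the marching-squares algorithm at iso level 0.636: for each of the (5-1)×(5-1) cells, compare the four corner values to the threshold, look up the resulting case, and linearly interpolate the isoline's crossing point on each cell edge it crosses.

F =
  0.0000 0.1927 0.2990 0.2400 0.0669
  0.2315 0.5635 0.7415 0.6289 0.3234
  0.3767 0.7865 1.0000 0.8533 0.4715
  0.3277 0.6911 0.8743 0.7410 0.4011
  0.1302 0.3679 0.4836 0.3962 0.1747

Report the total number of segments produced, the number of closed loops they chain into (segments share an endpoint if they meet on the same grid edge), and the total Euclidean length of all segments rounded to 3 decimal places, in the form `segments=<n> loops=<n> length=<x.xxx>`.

segments=12 loops=1 length=8.945

cell (0,1): code 0100 → (0.762,2.000)–(1.000,1.407)
cell (0,2): code 1000 → (1.000,2.937)–(0.762,2.000)
cell (1,0): code 0100 → (1.325,1.000)–(2.000,0.633)
cell (1,1): code 1110 → (1.000,1.407)–(1.325,1.000)
cell (1,2): code 1101 → (1.032,3.000)–(1.000,2.937)
cell (1,3): code 1000 → (2.000,3.569)–(1.032,3.000)
cell (2,0): code 0110 → (2.000,0.633)–(3.000,0.848)
cell (2,3): code 1001 → (3.000,3.309)–(2.000,3.569)
cell (3,0): code 0010 → (3.000,0.848)–(3.170,1.000)
cell (3,1): code 0011 → (3.170,1.000)–(3.610,2.000)
cell (3,2): code 0011 → (3.610,2.000)–(3.305,3.000)
cell (3,3): code 0001 → (3.305,3.000)–(3.000,3.309)
total: 12 segments, chained into 1 closed loop(s), length Σ = 8.945039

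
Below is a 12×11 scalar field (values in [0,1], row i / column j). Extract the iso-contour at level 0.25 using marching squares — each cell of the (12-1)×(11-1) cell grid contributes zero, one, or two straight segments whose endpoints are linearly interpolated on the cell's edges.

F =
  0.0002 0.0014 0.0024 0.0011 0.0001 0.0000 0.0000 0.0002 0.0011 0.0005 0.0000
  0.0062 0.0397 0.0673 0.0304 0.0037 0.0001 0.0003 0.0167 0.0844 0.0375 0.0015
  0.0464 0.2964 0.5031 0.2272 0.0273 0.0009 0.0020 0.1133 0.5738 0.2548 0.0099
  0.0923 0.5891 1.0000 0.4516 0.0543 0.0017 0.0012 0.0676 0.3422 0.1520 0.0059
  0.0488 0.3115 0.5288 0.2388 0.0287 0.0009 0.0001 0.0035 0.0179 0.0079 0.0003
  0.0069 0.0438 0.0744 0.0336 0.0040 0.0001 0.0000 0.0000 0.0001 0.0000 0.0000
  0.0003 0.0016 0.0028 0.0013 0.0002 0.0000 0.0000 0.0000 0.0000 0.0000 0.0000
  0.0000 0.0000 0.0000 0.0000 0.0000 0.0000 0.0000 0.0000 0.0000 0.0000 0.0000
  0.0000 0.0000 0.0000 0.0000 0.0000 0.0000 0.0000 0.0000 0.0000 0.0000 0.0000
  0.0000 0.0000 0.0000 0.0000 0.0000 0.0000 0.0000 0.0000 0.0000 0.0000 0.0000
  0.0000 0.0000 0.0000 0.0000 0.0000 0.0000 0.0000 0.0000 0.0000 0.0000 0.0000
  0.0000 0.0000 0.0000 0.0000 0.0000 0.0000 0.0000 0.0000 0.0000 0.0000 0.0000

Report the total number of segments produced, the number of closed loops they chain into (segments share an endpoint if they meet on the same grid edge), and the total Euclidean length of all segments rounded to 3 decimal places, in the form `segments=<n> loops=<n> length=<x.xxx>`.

segments=20 loops=2 length=14.860

cell (1,0): code 0100 → (1.819,1.000)–(2.000,0.814)
cell (1,1): code 1100 → (1.419,2.000)–(1.819,1.000)
cell (1,2): code 1000 → (2.000,2.917)–(1.419,2.000)
cell (1,7): code 0100 → (1.338,8.000)–(2.000,7.297)
cell (1,8): code 1100 → (1.978,9.000)–(1.338,8.000)
cell (1,9): code 1000 → (2.000,9.020)–(1.978,9.000)
cell (2,0): code 0110 → (2.000,0.814)–(3.000,0.317)
cell (2,2): code 1101 → (2.102,3.000)–(2.000,2.917)
cell (2,3): code 1000 → (3.000,3.507)–(2.102,3.000)
cell (2,7): code 0110 → (2.000,7.297)–(3.000,7.664)
cell (2,8): code 1011 → (3.000,8.485)–(2.047,9.000)
cell (2,9): code 0001 → (2.047,9.000)–(2.000,9.020)
cell (3,0): code 0110 → (3.000,0.317)–(4.000,0.766)
cell (3,2): code 1011 → (4.000,2.961)–(3.947,3.000)
cell (3,3): code 0001 → (3.947,3.000)–(3.000,3.507)
cell (3,7): code 0010 → (3.000,7.664)–(3.284,8.000)
cell (3,8): code 0001 → (3.284,8.000)–(3.000,8.485)
cell (4,0): code 0010 → (4.000,0.766)–(4.230,1.000)
cell (4,1): code 0011 → (4.230,1.000)–(4.614,2.000)
cell (4,2): code 0001 → (4.614,2.000)–(4.000,2.961)
total: 20 segments, chained into 2 closed loop(s), length Σ = 14.860455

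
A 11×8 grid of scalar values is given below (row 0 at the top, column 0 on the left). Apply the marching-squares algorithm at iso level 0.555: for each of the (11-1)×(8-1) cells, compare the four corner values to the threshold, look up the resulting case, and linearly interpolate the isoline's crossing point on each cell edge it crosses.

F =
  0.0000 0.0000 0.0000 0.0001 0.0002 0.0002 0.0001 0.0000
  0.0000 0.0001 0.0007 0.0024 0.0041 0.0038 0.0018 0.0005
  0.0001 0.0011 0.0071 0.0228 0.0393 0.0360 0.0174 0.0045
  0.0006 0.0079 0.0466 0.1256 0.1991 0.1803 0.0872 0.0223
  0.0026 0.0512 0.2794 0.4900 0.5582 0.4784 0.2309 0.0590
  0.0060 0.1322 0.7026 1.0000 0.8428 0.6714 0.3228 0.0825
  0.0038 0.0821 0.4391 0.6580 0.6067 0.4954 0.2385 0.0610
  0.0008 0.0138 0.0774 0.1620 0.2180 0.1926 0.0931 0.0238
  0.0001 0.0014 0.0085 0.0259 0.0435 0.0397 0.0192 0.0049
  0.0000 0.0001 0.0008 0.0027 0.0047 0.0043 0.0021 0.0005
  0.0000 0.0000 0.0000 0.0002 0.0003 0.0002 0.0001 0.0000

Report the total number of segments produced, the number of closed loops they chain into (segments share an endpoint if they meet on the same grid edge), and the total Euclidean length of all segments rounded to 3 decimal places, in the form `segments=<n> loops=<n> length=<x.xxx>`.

cell (3,3): code 0100 → (3.991,4.000)–(4.000,3.953)
cell (3,4): code 1000 → (4.000,4.040)–(3.991,4.000)
cell (4,1): code 0100 → (4.651,2.000)–(5.000,1.741)
cell (4,2): code 1100 → (4.127,3.000)–(4.651,2.000)
cell (4,3): code 1110 → (4.000,3.953)–(4.127,3.000)
cell (4,4): code 1101 → (4.397,5.000)–(4.000,4.040)
cell (4,5): code 1000 → (5.000,5.334)–(4.397,5.000)
cell (5,1): code 0010 → (5.000,1.741)–(5.560,2.000)
cell (5,2): code 0111 → (5.560,2.000)–(6.000,2.529)
cell (5,4): code 1011 → (6.000,4.465)–(5.661,5.000)
cell (5,5): code 0001 → (5.661,5.000)–(5.000,5.334)
cell (6,2): code 0010 → (6.000,2.529)–(6.208,3.000)
cell (6,3): code 0011 → (6.208,3.000)–(6.133,4.000)
cell (6,4): code 0001 → (6.133,4.000)–(6.000,4.465)
total: 14 segments, chained into 1 closed loop(s), length Σ = 9.021740

segments=14 loops=1 length=9.022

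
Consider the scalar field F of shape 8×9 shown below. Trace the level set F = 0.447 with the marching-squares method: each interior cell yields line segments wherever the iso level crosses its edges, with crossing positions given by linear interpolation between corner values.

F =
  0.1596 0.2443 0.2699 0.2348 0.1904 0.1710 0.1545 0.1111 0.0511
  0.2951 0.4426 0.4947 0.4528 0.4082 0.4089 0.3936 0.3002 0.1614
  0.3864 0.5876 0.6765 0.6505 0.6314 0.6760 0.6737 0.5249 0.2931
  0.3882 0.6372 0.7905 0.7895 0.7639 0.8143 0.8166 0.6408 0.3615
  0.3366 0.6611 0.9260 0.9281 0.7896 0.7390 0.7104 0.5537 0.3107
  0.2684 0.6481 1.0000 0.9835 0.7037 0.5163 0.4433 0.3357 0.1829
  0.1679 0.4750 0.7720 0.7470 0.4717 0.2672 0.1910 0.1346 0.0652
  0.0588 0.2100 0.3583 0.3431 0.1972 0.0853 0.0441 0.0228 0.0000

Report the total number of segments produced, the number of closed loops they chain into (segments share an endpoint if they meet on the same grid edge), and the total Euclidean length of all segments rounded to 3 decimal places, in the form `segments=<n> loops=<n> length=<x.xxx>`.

segments=26 loops=1 length=21.698

cell (0,1): code 0100 → (0.788,2.000)–(1.000,1.084)
cell (0,2): code 1100 → (0.973,3.000)–(0.788,2.000)
cell (0,3): code 1000 → (1.000,3.130)–(0.973,3.000)
cell (1,0): code 0100 → (1.030,1.000)–(2.000,0.301)
cell (1,1): code 1110 → (1.000,1.084)–(1.030,1.000)
cell (1,3): code 1101 → (1.174,4.000)–(1.000,3.130)
cell (1,4): code 1100 → (1.143,5.000)–(1.174,4.000)
cell (1,5): code 1100 → (1.191,6.000)–(1.143,5.000)
cell (1,6): code 1100 → (1.653,7.000)–(1.191,6.000)
cell (1,7): code 1000 → (2.000,7.336)–(1.653,7.000)
cell (2,0): code 0110 → (2.000,0.301)–(3.000,0.236)
cell (2,7): code 1001 → (3.000,7.694)–(2.000,7.336)
cell (3,0): code 0110 → (3.000,0.236)–(4.000,0.340)
cell (3,7): code 1001 → (4.000,7.439)–(3.000,7.694)
cell (4,0): code 0110 → (4.000,0.340)–(5.000,0.470)
cell (4,5): code 1011 → (5.000,5.949)–(4.986,6.000)
cell (4,6): code 0011 → (4.986,6.000)–(4.489,7.000)
cell (4,7): code 0001 → (4.489,7.000)–(4.000,7.439)
cell (5,0): code 0110 → (5.000,0.470)–(6.000,0.909)
cell (5,4): code 1011 → (6.000,4.121)–(5.278,5.000)
cell (5,5): code 0001 → (5.278,5.000)–(5.000,5.949)
cell (6,0): code 0010 → (6.000,0.909)–(6.106,1.000)
cell (6,1): code 0011 → (6.106,1.000)–(6.786,2.000)
cell (6,2): code 0011 → (6.786,2.000)–(6.743,3.000)
cell (6,3): code 0011 → (6.743,3.000)–(6.090,4.000)
cell (6,4): code 0001 → (6.090,4.000)–(6.000,4.121)
total: 26 segments, chained into 1 closed loop(s), length Σ = 21.697936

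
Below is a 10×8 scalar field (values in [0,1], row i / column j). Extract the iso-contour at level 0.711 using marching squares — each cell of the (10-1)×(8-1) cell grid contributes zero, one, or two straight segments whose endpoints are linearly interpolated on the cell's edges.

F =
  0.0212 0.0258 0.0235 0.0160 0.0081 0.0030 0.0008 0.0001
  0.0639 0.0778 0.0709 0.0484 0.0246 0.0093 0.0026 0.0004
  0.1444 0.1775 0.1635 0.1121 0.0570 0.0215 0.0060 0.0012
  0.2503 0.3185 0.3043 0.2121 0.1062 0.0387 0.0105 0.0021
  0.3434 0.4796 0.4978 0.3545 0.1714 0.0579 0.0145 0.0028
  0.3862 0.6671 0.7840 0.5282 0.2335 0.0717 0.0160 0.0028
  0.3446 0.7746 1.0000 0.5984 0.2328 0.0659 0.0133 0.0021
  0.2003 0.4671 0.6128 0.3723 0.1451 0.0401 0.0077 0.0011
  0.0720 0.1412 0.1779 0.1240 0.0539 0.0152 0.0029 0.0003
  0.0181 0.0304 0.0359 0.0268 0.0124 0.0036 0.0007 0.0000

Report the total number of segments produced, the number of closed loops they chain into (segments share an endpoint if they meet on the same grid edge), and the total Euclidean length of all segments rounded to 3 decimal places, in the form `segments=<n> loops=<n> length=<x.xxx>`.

segments=8 loops=1 length=5.739

cell (4,1): code 0100 → (4.745,2.000)–(5.000,1.376)
cell (4,2): code 1000 → (5.000,2.285)–(4.745,2.000)
cell (5,0): code 0100 → (5.408,1.000)–(6.000,0.852)
cell (5,1): code 1110 → (5.000,1.376)–(5.408,1.000)
cell (5,2): code 1001 → (6.000,2.720)–(5.000,2.285)
cell (6,0): code 0010 → (6.000,0.852)–(6.207,1.000)
cell (6,1): code 0011 → (6.207,1.000)–(6.746,2.000)
cell (6,2): code 0001 → (6.746,2.000)–(6.000,2.720)
total: 8 segments, chained into 1 closed loop(s), length Σ = 5.739487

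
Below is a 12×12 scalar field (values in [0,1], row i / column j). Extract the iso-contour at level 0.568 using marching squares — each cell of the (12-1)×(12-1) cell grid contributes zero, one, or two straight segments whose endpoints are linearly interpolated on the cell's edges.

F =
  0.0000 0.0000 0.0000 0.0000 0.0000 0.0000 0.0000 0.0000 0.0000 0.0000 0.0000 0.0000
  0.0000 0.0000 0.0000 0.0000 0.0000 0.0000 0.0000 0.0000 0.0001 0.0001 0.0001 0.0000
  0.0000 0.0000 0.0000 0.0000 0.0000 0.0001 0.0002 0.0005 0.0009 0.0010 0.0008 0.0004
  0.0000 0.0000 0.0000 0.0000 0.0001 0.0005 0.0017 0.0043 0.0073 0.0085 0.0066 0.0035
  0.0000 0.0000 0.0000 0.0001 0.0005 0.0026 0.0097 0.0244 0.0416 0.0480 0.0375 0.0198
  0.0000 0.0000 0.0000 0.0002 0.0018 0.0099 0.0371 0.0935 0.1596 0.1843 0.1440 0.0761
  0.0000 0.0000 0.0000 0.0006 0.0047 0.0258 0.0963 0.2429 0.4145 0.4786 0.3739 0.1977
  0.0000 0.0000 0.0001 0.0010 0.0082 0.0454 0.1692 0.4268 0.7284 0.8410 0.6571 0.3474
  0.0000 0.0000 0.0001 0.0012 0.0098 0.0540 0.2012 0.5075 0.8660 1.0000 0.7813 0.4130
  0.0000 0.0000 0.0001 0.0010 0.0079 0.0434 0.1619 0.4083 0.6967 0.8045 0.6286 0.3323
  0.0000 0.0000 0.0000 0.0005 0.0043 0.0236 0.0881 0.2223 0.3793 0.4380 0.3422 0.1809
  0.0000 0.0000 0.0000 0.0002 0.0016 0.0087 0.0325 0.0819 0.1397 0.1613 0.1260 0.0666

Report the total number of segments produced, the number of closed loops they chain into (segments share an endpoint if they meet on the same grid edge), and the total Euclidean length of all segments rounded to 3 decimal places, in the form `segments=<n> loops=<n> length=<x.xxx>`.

cell (6,7): code 0100 → (6.489,8.000)–(7.000,7.468)
cell (6,8): code 1100 → (6.247,9.000)–(6.489,8.000)
cell (6,9): code 1100 → (6.685,10.000)–(6.247,9.000)
cell (6,10): code 1000 → (7.000,10.288)–(6.685,10.000)
cell (7,7): code 0110 → (7.000,7.468)–(8.000,7.169)
cell (7,10): code 1001 → (8.000,10.579)–(7.000,10.288)
cell (8,7): code 0110 → (8.000,7.169)–(9.000,7.554)
cell (8,10): code 1001 → (9.000,10.205)–(8.000,10.579)
cell (9,7): code 0010 → (9.000,7.554)–(9.405,8.000)
cell (9,8): code 0011 → (9.405,8.000)–(9.645,9.000)
cell (9,9): code 0011 → (9.645,9.000)–(9.212,10.000)
cell (9,10): code 0001 → (9.212,10.000)–(9.000,10.205)
total: 12 segments, chained into 1 closed loop(s), length Σ = 10.525269

segments=12 loops=1 length=10.525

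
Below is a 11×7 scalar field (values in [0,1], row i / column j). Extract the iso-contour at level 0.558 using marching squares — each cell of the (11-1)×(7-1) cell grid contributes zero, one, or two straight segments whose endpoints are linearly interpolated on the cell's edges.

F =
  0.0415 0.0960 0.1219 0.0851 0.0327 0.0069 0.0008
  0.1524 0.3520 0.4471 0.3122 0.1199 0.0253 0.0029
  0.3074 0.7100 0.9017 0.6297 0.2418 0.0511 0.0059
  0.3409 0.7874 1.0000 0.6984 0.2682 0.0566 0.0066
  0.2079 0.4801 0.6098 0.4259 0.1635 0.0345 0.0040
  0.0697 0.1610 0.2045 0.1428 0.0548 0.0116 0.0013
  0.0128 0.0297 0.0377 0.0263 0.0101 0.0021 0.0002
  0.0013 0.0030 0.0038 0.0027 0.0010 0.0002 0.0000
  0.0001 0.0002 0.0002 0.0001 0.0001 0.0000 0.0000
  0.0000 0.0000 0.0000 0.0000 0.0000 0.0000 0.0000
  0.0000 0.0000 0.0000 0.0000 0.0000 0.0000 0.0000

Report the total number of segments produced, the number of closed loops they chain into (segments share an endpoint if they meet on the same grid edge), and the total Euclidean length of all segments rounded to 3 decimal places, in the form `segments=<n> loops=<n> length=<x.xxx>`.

segments=12 loops=1 length=8.828

cell (1,0): code 0100 → (1.575,1.000)–(2.000,0.622)
cell (1,1): code 1100 → (1.244,2.000)–(1.575,1.000)
cell (1,2): code 1100 → (1.774,3.000)–(1.244,2.000)
cell (1,3): code 1000 → (2.000,3.185)–(1.774,3.000)
cell (2,0): code 0110 → (2.000,0.622)–(3.000,0.486)
cell (2,3): code 1001 → (3.000,3.326)–(2.000,3.185)
cell (3,0): code 0010 → (3.000,0.486)–(3.747,1.000)
cell (3,1): code 0111 → (3.747,1.000)–(4.000,1.601)
cell (3,2): code 1011 → (4.000,2.282)–(3.515,3.000)
cell (3,3): code 0001 → (3.515,3.000)–(3.000,3.326)
cell (4,1): code 0010 → (4.000,1.601)–(4.128,2.000)
cell (4,2): code 0001 → (4.128,2.000)–(4.000,2.282)
total: 12 segments, chained into 1 closed loop(s), length Σ = 8.827851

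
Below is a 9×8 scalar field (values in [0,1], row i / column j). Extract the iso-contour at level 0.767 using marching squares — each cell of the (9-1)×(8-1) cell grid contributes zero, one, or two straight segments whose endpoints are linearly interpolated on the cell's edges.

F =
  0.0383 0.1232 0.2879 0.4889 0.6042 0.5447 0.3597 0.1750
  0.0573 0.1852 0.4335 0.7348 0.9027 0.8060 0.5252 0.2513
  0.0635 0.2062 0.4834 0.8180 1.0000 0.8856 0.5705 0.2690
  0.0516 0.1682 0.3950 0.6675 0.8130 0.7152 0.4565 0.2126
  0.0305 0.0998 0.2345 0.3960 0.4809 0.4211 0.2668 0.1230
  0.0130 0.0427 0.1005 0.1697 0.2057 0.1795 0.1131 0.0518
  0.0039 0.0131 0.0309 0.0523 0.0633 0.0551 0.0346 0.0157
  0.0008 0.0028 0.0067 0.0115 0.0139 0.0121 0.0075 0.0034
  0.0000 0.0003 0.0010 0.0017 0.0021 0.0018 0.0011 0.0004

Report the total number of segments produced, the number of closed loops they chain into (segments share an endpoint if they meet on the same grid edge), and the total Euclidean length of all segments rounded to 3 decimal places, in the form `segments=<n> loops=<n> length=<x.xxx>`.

cell (0,3): code 0100 → (0.545,4.000)–(1.000,3.192)
cell (0,4): code 1100 → (0.851,5.000)–(0.545,4.000)
cell (0,5): code 1000 → (1.000,5.139)–(0.851,5.000)
cell (1,2): code 0100 → (1.387,3.000)–(2.000,2.848)
cell (1,3): code 1110 → (1.000,3.192)–(1.387,3.000)
cell (1,5): code 1001 → (2.000,5.376)–(1.000,5.139)
cell (2,2): code 0010 → (2.000,2.848)–(2.339,3.000)
cell (2,3): code 0111 → (2.339,3.000)–(3.000,3.684)
cell (2,4): code 1011 → (3.000,4.470)–(2.696,5.000)
cell (2,5): code 0001 → (2.696,5.000)–(2.000,5.376)
cell (3,3): code 0010 → (3.000,3.684)–(3.139,4.000)
cell (3,4): code 0001 → (3.139,4.000)–(3.000,4.470)
total: 12 segments, chained into 1 closed loop(s), length Σ = 7.828338

segments=12 loops=1 length=7.828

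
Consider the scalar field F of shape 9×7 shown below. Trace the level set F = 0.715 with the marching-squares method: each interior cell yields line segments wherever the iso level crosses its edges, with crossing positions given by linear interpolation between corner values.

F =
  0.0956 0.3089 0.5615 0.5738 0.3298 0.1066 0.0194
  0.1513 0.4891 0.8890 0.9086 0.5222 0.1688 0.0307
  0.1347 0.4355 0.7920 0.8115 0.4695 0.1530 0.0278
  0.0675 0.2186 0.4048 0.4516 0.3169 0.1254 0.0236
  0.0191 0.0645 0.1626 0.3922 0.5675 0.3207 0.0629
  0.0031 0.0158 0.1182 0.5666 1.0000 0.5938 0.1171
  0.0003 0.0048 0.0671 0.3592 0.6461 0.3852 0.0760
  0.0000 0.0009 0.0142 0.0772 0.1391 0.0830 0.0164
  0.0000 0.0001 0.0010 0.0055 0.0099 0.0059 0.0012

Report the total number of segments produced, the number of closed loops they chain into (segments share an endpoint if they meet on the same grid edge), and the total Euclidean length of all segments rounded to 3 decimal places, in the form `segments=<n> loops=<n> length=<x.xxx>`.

cell (0,1): code 0100 → (0.469,2.000)–(1.000,1.565)
cell (0,2): code 1100 → (0.422,3.000)–(0.469,2.000)
cell (0,3): code 1000 → (1.000,3.501)–(0.422,3.000)
cell (1,1): code 0110 → (1.000,1.565)–(2.000,1.784)
cell (1,3): code 1001 → (2.000,3.282)–(1.000,3.501)
cell (2,1): code 0010 → (2.000,1.784)–(2.199,2.000)
cell (2,2): code 0011 → (2.199,2.000)–(2.268,3.000)
cell (2,3): code 0001 → (2.268,3.000)–(2.000,3.282)
cell (4,3): code 0100 → (4.341,4.000)–(5.000,3.342)
cell (4,4): code 1000 → (5.000,4.702)–(4.341,4.000)
cell (5,3): code 0010 → (5.000,3.342)–(5.805,4.000)
cell (5,4): code 0001 → (5.805,4.000)–(5.000,4.702)
total: 12 segments, chained into 2 closed loop(s), length Σ = 10.186855

segments=12 loops=2 length=10.187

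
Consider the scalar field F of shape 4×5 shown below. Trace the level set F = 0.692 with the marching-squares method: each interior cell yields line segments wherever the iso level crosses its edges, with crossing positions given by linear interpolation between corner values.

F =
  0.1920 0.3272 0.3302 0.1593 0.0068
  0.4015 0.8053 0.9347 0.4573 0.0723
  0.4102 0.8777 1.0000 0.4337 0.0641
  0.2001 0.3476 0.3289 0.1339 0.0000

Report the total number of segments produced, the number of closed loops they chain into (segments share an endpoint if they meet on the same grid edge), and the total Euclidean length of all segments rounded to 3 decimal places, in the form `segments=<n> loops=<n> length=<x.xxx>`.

cell (0,0): code 0100 → (0.763,1.000)–(1.000,0.719)
cell (0,1): code 1100 → (0.599,2.000)–(0.763,1.000)
cell (0,2): code 1000 → (1.000,2.508)–(0.599,2.000)
cell (1,0): code 0110 → (1.000,0.719)–(2.000,0.603)
cell (1,2): code 1001 → (2.000,2.544)–(1.000,2.508)
cell (2,0): code 0010 → (2.000,0.603)–(2.350,1.000)
cell (2,1): code 0011 → (2.350,1.000)–(2.459,2.000)
cell (2,2): code 0001 → (2.459,2.000)–(2.000,2.544)
total: 8 segments, chained into 1 closed loop(s), length Σ = 6.283071

segments=8 loops=1 length=6.283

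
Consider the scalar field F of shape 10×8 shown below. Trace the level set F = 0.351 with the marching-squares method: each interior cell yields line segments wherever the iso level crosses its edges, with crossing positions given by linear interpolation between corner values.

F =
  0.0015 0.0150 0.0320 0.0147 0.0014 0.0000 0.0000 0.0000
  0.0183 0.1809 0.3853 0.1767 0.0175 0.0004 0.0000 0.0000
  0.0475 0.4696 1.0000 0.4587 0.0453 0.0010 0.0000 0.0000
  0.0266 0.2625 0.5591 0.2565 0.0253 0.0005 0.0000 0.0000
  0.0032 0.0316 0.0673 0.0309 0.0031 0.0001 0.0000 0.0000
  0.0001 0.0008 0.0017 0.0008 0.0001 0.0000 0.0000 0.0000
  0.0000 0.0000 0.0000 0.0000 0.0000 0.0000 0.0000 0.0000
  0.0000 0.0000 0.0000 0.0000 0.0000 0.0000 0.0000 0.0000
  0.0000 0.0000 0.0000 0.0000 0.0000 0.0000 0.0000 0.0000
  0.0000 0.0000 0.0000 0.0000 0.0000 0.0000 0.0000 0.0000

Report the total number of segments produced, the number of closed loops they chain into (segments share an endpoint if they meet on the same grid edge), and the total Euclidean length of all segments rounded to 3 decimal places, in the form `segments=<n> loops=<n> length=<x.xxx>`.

cell (0,1): code 0100 → (0.903,2.000)–(1.000,1.832)
cell (0,2): code 1000 → (1.000,2.164)–(0.903,2.000)
cell (1,0): code 0100 → (1.589,1.000)–(2.000,0.719)
cell (1,1): code 1110 → (1.000,1.832)–(1.589,1.000)
cell (1,2): code 1101 → (1.618,3.000)–(1.000,2.164)
cell (1,3): code 1000 → (2.000,3.261)–(1.618,3.000)
cell (2,0): code 0010 → (2.000,0.719)–(2.573,1.000)
cell (2,1): code 0111 → (2.573,1.000)–(3.000,1.298)
cell (2,2): code 1011 → (3.000,2.688)–(2.533,3.000)
cell (2,3): code 0001 → (2.533,3.000)–(2.000,3.261)
cell (3,1): code 0010 → (3.000,1.298)–(3.423,2.000)
cell (3,2): code 0001 → (3.423,2.000)–(3.000,2.688)
total: 12 segments, chained into 1 closed loop(s), length Σ = 7.344729

segments=12 loops=1 length=7.345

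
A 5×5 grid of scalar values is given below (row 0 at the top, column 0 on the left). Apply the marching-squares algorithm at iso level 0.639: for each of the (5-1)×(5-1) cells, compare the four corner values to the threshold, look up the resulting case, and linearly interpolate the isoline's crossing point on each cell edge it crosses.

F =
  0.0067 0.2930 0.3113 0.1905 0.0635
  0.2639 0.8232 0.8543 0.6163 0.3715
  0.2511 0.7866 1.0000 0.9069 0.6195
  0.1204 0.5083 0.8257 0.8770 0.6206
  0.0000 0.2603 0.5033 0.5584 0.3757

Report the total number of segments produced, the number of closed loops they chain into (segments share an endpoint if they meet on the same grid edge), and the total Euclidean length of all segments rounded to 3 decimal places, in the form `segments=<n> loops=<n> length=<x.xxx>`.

cell (0,0): code 0100 → (0.653,1.000)–(1.000,0.671)
cell (0,1): code 1100 → (0.603,2.000)–(0.653,1.000)
cell (0,2): code 1000 → (1.000,2.905)–(0.603,2.000)
cell (1,0): code 0110 → (1.000,0.671)–(2.000,0.724)
cell (1,2): code 1101 → (1.078,3.000)–(1.000,2.905)
cell (1,3): code 1000 → (2.000,3.932)–(1.078,3.000)
cell (2,0): code 0010 → (2.000,0.724)–(2.530,1.000)
cell (2,1): code 0111 → (2.530,1.000)–(3.000,1.412)
cell (2,3): code 1001 → (3.000,3.928)–(2.000,3.932)
cell (3,1): code 0010 → (3.000,1.412)–(3.579,2.000)
cell (3,2): code 0011 → (3.579,2.000)–(3.747,3.000)
cell (3,3): code 0001 → (3.747,3.000)–(3.000,3.928)
total: 12 segments, chained into 1 closed loop(s), length Σ = 10.156613

segments=12 loops=1 length=10.157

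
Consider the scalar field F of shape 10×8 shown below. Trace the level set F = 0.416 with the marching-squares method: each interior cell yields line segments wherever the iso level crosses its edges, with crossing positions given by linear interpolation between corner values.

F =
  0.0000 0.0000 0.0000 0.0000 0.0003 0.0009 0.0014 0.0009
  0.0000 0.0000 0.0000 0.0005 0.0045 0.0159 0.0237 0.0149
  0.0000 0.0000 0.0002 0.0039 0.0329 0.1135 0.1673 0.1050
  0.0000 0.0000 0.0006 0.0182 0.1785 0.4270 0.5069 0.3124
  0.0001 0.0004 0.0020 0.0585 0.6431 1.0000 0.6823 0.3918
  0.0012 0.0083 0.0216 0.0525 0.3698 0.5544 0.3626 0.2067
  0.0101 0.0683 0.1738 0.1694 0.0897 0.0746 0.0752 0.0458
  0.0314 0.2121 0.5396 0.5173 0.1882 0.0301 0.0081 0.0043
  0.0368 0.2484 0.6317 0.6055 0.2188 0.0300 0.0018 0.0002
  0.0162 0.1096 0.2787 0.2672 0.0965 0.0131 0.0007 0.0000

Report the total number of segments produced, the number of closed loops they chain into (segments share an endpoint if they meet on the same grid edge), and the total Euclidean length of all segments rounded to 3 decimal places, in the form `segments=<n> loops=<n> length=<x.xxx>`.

segments=20 loops=2 length=15.330

cell (2,4): code 0100 → (2.965,5.000)–(3.000,4.956)
cell (2,5): code 1100 → (2.732,6.000)–(2.965,5.000)
cell (2,6): code 1000 → (3.000,6.467)–(2.732,6.000)
cell (3,3): code 0100 → (3.511,4.000)–(4.000,3.612)
cell (3,4): code 1110 → (3.000,4.956)–(3.511,4.000)
cell (3,6): code 1001 → (4.000,6.917)–(3.000,6.467)
cell (4,3): code 0010 → (4.000,3.612)–(4.831,4.000)
cell (4,4): code 0111 → (4.831,4.000)–(5.000,4.250)
cell (4,5): code 1011 → (5.000,5.722)–(4.833,6.000)
cell (4,6): code 0001 → (4.833,6.000)–(4.000,6.917)
cell (5,4): code 0010 → (5.000,4.250)–(5.288,5.000)
cell (5,5): code 0001 → (5.288,5.000)–(5.000,5.722)
cell (6,1): code 0100 → (6.662,2.000)–(7.000,1.623)
cell (6,2): code 1100 → (6.709,3.000)–(6.662,2.000)
cell (6,3): code 1000 → (7.000,3.308)–(6.709,3.000)
cell (7,1): code 0110 → (7.000,1.623)–(8.000,1.437)
cell (7,3): code 1001 → (8.000,3.490)–(7.000,3.308)
cell (8,1): code 0010 → (8.000,1.437)–(8.611,2.000)
cell (8,2): code 0011 → (8.611,2.000)–(8.560,3.000)
cell (8,3): code 0001 → (8.560,3.000)–(8.000,3.490)
total: 20 segments, chained into 2 closed loop(s), length Σ = 15.330396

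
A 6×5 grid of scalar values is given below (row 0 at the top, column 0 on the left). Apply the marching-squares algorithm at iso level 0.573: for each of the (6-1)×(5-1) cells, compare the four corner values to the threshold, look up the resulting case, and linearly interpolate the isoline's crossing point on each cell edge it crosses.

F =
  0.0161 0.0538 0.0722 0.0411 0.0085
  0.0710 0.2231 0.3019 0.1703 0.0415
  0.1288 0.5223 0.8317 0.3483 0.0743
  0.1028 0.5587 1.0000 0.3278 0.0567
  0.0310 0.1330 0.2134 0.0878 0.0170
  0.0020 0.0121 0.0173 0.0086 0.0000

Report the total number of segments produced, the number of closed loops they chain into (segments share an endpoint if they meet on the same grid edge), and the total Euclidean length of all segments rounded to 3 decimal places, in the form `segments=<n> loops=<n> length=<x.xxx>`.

cell (1,1): code 0100 → (1.512,2.000)–(2.000,1.164)
cell (1,2): code 1000 → (2.000,2.535)–(1.512,2.000)
cell (2,1): code 0110 → (2.000,1.164)–(3.000,1.032)
cell (2,2): code 1001 → (3.000,2.635)–(2.000,2.535)
cell (3,1): code 0010 → (3.000,1.032)–(3.543,2.000)
cell (3,2): code 0001 → (3.543,2.000)–(3.000,2.635)
total: 6 segments, chained into 1 closed loop(s), length Σ = 5.651377

segments=6 loops=1 length=5.651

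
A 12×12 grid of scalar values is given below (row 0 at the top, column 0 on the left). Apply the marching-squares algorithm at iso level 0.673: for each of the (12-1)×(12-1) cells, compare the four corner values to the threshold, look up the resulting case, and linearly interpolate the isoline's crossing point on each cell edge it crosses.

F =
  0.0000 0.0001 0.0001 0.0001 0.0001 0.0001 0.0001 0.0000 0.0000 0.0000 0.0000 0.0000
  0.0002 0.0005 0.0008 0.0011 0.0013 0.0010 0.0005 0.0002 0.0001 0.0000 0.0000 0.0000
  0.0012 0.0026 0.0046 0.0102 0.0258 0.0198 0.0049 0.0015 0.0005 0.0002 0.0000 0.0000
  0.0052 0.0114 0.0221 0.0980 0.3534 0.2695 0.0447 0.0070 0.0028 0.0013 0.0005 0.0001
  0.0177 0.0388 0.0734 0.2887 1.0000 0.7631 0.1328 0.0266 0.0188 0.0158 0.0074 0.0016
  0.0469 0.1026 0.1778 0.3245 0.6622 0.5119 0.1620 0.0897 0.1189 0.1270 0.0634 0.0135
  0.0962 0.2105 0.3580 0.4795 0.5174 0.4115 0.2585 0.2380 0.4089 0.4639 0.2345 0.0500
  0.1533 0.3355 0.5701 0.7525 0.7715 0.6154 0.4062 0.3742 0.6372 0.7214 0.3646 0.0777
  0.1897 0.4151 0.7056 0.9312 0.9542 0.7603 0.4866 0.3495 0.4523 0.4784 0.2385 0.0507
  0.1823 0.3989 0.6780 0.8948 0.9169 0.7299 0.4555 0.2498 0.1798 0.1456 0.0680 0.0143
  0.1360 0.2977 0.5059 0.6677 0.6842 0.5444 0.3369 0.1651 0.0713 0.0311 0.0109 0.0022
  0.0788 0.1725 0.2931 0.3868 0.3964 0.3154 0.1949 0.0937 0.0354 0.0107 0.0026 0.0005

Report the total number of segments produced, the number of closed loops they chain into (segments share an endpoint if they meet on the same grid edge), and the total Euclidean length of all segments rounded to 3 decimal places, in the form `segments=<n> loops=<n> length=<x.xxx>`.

cell (3,3): code 0100 → (3.494,4.000)–(4.000,3.540)
cell (3,4): code 1100 → (3.817,5.000)–(3.494,4.000)
cell (3,5): code 1000 → (4.000,5.143)–(3.817,5.000)
cell (4,3): code 0010 → (4.000,3.540)–(4.968,4.000)
cell (4,4): code 0011 → (4.968,4.000)–(4.359,5.000)
cell (4,5): code 0001 → (4.359,5.000)–(4.000,5.143)
cell (6,2): code 0100 → (6.709,3.000)–(7.000,2.564)
cell (6,3): code 1100 → (6.612,4.000)–(6.709,3.000)
cell (6,4): code 1000 → (7.000,4.631)–(6.612,4.000)
cell (6,8): code 0100 → (6.812,9.000)–(7.000,8.425)
cell (6,9): code 1000 → (7.000,9.136)–(6.812,9.000)
cell (7,1): code 0100 → (7.759,2.000)–(8.000,1.888)
cell (7,2): code 1110 → (7.000,2.564)–(7.759,2.000)
cell (7,4): code 1101 → (7.398,5.000)–(7.000,4.631)
cell (7,5): code 1000 → (8.000,5.319)–(7.398,5.000)
cell (7,8): code 0010 → (7.000,8.425)–(7.199,9.000)
cell (7,9): code 0001 → (7.199,9.000)–(7.000,9.136)
cell (8,1): code 0110 → (8.000,1.888)–(9.000,1.982)
cell (8,5): code 1001 → (9.000,5.207)–(8.000,5.319)
cell (9,1): code 0010 → (9.000,1.982)–(9.029,2.000)
cell (9,2): code 0011 → (9.029,2.000)–(9.977,3.000)
cell (9,3): code 0111 → (9.977,3.000)–(10.000,3.321)
cell (9,4): code 1011 → (10.000,4.080)–(9.307,5.000)
cell (9,5): code 0001 → (9.307,5.000)–(9.000,5.207)
cell (10,3): code 0010 → (10.000,3.321)–(10.039,4.000)
cell (10,4): code 0001 → (10.039,4.000)–(10.000,4.080)
total: 26 segments, chained into 3 closed loop(s), length Σ = 17.021483

segments=26 loops=3 length=17.021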